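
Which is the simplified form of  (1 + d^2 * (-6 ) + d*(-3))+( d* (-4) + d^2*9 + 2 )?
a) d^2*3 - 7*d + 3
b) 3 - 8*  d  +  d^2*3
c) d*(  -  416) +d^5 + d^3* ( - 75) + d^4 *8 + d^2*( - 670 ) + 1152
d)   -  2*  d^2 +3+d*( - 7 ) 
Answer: a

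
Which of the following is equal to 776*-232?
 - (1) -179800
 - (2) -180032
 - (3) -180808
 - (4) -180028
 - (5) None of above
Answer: 2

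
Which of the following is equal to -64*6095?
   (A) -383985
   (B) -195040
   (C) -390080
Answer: C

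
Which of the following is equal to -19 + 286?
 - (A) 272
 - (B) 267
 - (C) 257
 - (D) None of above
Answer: B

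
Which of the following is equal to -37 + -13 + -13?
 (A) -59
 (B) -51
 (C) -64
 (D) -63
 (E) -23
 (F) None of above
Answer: D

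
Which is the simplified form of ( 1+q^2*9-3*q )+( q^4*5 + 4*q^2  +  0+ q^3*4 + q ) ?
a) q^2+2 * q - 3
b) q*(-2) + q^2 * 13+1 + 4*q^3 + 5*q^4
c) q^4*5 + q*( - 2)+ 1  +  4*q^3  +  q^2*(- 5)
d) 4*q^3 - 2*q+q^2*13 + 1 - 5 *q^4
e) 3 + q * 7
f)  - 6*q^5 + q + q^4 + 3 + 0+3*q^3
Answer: b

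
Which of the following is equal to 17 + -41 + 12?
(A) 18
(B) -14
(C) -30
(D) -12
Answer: D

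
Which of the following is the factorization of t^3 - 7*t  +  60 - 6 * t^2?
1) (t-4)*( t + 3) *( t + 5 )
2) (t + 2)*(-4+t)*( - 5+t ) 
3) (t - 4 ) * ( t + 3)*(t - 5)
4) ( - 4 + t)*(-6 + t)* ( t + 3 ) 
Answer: 3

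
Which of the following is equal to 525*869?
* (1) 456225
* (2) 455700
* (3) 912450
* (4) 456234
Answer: 1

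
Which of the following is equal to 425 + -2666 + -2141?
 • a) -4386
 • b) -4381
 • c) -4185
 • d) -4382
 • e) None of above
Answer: d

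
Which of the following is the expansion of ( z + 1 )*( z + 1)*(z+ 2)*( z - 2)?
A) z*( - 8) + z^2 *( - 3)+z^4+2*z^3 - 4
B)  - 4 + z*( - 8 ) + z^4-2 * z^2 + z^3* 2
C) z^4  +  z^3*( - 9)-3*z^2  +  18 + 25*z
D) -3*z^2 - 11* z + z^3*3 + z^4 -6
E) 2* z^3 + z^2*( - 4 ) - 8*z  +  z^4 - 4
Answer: A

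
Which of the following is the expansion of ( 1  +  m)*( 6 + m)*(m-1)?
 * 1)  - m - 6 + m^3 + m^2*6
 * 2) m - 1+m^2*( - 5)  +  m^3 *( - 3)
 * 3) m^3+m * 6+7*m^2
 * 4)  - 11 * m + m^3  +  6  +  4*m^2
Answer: 1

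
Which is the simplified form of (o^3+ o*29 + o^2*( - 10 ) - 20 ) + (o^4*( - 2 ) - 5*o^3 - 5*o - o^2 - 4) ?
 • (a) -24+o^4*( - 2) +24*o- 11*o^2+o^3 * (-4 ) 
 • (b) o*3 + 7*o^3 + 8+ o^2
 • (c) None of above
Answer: a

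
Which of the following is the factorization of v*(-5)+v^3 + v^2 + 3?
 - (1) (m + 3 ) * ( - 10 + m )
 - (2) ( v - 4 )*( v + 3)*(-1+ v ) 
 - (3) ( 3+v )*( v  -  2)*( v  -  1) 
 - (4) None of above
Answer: 4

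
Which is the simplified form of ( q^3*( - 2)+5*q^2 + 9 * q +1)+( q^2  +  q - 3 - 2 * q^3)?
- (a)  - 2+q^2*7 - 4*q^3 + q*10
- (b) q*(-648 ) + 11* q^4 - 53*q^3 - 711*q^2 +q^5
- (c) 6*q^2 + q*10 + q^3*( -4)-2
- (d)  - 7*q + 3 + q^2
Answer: c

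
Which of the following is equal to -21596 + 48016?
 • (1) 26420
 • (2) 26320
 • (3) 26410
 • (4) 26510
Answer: 1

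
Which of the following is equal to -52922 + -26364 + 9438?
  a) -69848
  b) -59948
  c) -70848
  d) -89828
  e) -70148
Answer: a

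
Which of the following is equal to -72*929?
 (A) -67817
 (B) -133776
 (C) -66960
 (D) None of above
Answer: D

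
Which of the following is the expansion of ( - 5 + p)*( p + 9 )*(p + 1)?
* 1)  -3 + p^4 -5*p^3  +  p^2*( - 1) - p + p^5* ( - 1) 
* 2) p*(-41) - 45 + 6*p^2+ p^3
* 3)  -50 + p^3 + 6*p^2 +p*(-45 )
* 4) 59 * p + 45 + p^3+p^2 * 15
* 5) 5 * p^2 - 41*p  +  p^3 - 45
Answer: 5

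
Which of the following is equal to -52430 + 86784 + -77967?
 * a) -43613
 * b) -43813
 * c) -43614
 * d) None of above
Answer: a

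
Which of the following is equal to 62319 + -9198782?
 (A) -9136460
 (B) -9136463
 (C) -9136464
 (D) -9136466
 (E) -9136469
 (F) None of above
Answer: B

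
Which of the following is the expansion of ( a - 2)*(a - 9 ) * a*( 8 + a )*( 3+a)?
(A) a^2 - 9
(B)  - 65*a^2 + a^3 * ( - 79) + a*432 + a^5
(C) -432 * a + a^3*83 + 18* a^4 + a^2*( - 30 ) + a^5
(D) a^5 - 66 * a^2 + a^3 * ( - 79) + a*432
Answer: D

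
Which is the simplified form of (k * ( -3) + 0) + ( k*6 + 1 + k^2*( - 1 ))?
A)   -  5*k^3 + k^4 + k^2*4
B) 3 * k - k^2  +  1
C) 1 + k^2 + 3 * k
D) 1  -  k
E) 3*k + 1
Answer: B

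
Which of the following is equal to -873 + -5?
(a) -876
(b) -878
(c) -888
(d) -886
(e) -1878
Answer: b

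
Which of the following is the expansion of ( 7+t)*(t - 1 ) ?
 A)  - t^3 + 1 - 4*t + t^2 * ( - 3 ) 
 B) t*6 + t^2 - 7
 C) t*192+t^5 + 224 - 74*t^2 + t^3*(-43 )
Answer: B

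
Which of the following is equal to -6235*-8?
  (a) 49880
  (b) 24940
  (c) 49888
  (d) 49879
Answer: a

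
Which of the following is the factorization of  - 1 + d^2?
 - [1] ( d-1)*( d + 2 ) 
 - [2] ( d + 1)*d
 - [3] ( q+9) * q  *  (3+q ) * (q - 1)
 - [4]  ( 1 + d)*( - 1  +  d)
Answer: 4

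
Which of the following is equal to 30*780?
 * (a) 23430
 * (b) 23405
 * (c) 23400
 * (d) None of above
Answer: c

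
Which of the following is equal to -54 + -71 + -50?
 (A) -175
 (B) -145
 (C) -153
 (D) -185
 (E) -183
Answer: A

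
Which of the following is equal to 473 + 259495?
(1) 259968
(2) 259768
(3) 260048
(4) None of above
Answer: 1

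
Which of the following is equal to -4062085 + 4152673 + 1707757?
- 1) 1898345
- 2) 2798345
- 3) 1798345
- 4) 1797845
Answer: 3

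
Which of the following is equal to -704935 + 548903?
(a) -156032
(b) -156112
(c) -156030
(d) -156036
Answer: a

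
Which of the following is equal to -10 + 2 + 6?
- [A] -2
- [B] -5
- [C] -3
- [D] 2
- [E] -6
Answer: A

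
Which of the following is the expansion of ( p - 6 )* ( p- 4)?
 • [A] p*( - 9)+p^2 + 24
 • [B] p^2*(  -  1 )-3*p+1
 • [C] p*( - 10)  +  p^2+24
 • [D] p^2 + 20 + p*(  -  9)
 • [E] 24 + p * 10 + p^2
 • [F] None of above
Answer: C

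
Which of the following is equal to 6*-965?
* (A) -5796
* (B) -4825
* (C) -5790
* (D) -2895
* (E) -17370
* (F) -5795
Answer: C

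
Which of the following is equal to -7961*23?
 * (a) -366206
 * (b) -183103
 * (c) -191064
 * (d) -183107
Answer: b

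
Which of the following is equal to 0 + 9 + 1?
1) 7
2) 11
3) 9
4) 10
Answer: 4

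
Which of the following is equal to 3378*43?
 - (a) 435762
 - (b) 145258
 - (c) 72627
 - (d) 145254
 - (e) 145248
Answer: d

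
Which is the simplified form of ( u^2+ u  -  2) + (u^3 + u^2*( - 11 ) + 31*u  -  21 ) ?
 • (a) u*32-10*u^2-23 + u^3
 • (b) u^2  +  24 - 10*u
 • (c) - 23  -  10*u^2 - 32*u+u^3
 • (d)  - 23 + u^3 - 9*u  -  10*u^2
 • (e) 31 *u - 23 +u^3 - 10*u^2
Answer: a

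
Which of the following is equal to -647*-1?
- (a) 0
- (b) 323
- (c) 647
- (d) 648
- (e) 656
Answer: c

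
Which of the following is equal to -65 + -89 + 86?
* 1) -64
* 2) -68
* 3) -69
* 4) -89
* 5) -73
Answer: 2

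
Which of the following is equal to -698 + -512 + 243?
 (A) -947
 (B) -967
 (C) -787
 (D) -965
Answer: B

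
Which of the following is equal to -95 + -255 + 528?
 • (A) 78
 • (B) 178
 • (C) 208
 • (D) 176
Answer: B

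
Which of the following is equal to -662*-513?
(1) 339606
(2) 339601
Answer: 1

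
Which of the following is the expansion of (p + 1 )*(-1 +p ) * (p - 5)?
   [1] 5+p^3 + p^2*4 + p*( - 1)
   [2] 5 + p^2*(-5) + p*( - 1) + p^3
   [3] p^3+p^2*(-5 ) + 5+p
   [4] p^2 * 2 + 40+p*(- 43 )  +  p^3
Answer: 2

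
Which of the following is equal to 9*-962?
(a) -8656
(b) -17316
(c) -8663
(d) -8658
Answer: d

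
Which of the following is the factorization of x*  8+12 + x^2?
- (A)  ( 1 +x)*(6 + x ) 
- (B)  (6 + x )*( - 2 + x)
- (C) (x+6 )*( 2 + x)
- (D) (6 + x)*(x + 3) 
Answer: C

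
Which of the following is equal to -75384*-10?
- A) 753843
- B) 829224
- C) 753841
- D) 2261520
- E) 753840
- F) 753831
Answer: E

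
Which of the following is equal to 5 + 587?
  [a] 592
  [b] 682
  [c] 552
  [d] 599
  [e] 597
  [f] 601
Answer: a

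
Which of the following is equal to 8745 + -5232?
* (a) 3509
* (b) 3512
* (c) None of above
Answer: c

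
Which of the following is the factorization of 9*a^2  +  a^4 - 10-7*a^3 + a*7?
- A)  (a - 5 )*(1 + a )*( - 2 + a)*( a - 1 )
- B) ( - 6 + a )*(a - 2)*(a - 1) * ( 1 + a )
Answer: A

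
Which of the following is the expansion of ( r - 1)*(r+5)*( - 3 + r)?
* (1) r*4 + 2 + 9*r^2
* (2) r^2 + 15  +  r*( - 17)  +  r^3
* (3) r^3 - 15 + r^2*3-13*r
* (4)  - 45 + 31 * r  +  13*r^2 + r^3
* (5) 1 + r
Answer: 2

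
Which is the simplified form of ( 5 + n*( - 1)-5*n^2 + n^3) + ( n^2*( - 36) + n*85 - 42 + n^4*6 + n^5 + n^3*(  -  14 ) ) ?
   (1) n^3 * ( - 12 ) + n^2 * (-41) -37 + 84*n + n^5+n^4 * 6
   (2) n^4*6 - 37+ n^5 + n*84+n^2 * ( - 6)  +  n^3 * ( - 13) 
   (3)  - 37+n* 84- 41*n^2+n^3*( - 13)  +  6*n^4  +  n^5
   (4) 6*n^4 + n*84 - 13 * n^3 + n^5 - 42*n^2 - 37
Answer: 3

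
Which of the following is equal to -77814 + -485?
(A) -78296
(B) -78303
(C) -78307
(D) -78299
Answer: D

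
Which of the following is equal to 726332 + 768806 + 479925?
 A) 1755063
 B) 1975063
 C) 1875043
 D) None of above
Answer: B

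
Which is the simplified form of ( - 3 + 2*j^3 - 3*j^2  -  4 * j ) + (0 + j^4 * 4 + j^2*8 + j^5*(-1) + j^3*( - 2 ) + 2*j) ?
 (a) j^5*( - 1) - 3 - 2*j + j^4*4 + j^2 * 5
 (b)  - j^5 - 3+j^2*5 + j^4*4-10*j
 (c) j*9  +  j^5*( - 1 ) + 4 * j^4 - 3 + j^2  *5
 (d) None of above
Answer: a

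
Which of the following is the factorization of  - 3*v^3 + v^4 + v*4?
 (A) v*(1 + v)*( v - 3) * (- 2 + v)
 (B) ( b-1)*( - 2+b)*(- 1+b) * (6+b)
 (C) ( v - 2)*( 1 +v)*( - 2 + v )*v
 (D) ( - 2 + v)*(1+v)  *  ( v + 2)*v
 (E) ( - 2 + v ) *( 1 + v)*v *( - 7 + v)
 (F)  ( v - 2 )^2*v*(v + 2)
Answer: C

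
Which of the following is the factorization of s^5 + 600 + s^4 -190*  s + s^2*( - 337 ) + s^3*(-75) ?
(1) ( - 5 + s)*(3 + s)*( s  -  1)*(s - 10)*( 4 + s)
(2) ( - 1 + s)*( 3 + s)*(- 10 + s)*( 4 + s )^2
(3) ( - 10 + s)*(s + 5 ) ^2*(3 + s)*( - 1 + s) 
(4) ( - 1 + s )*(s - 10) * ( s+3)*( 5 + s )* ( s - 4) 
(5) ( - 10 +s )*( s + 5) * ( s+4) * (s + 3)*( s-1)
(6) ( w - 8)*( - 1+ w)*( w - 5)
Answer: 5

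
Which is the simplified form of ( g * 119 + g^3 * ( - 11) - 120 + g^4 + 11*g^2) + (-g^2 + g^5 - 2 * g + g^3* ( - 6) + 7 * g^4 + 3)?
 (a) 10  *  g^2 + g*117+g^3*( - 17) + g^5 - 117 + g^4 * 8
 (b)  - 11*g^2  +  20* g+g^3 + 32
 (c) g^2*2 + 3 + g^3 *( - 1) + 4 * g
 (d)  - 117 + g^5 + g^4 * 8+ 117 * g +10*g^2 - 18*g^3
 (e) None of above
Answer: a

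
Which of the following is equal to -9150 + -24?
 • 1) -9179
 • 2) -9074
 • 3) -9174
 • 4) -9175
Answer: 3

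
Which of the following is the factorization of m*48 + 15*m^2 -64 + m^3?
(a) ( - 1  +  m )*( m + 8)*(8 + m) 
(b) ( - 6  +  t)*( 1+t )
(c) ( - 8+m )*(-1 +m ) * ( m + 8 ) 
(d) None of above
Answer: a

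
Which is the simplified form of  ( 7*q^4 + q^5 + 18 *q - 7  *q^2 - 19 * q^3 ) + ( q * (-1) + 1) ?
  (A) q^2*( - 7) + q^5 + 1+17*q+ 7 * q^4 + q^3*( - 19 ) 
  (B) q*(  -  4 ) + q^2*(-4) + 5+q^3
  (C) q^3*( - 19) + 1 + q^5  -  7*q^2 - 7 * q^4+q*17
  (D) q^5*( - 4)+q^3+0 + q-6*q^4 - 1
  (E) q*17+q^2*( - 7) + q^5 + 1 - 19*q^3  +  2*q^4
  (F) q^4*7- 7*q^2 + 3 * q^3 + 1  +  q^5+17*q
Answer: A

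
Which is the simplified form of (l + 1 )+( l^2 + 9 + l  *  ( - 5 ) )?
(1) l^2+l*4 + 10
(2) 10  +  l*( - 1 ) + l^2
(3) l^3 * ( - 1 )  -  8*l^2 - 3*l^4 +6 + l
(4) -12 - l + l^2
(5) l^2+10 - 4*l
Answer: 5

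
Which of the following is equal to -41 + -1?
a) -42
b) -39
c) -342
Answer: a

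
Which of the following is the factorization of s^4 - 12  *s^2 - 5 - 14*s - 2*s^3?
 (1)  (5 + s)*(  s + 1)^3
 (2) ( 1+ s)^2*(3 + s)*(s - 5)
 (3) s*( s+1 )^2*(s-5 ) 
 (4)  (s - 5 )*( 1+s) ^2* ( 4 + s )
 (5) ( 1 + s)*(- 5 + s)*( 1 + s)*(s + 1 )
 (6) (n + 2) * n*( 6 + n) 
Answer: 5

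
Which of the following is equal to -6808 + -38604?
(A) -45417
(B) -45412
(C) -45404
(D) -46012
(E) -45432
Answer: B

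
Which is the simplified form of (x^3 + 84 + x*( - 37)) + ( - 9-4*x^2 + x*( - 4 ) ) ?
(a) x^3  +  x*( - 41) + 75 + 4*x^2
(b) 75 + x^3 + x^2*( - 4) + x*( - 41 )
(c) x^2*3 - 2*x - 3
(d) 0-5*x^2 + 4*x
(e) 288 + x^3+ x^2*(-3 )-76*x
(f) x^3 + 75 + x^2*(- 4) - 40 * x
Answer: b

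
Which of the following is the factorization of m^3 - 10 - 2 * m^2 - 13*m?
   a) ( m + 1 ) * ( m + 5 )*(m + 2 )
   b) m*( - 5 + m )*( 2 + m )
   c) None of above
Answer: c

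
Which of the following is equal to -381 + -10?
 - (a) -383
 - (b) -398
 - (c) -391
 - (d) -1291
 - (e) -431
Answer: c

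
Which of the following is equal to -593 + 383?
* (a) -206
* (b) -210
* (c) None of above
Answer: b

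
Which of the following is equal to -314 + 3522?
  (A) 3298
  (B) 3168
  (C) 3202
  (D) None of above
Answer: D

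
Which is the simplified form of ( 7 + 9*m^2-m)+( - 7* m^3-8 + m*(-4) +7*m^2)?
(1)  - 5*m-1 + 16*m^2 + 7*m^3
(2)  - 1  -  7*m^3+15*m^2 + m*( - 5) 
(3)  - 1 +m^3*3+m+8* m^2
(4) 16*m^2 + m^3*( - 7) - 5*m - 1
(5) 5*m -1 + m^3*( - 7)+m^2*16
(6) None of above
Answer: 4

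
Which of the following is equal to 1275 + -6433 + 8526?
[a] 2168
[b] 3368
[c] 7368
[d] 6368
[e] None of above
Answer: b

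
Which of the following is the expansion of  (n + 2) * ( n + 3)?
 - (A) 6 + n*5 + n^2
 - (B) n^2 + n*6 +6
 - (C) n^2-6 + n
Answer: A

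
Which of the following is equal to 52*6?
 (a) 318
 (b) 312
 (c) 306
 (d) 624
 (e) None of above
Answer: b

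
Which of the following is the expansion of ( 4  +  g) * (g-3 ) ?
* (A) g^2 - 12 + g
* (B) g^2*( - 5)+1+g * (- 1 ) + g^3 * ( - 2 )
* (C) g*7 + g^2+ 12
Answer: A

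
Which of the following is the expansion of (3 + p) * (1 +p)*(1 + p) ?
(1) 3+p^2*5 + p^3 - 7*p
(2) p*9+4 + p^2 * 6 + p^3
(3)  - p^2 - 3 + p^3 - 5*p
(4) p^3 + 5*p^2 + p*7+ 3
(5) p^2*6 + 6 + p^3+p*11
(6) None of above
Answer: 4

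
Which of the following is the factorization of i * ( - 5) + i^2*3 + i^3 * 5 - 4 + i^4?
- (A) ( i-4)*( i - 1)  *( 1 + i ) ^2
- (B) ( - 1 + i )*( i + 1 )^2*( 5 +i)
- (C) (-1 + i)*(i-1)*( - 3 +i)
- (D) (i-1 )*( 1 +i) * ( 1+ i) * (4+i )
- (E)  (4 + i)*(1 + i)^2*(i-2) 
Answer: D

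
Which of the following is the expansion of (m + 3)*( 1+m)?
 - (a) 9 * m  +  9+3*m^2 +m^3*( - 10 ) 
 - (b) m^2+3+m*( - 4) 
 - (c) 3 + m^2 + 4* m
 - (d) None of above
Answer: c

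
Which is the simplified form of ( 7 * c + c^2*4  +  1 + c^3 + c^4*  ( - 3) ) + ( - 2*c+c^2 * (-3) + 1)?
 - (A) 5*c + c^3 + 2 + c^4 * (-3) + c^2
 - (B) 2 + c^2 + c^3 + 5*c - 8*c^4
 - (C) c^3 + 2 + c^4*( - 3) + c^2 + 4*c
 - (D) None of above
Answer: A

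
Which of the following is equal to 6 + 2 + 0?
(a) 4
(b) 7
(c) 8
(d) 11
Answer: c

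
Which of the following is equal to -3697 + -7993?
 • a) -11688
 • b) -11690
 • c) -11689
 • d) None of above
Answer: b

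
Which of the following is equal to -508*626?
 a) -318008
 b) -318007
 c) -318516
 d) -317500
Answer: a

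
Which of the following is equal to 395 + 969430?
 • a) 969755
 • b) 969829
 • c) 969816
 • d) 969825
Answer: d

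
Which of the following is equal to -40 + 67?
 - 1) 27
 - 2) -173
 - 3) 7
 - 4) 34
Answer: 1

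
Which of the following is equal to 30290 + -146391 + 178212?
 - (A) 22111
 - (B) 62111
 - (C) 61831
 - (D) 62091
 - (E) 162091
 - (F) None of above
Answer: B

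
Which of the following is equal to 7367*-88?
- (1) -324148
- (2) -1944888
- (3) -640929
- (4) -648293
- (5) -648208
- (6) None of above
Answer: 6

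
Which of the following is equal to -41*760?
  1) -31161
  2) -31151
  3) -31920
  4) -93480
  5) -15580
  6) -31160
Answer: 6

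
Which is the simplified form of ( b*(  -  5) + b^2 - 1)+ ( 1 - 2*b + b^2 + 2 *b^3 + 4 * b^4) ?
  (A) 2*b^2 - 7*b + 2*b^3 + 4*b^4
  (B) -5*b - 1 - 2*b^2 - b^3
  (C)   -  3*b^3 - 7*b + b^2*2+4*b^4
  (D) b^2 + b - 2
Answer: A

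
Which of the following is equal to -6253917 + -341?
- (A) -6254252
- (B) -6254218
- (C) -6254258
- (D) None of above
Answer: C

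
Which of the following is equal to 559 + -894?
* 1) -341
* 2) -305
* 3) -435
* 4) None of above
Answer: 4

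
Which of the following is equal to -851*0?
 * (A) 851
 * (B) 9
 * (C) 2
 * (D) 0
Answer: D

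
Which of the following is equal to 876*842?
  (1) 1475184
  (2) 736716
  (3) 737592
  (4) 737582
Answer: 3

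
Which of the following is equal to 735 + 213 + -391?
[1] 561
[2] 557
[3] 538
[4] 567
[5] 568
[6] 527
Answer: 2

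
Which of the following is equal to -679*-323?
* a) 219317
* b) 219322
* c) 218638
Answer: a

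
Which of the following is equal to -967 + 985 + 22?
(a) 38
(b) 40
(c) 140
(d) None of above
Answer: b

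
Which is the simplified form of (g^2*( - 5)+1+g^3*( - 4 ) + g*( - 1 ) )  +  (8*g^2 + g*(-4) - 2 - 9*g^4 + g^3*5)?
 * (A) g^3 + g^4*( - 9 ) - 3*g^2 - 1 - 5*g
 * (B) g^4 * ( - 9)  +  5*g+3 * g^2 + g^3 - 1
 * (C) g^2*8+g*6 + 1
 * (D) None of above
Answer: D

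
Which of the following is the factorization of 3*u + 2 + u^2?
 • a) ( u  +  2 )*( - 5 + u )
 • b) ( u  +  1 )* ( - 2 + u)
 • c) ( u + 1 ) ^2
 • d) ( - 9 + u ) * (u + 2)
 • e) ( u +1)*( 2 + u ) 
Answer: e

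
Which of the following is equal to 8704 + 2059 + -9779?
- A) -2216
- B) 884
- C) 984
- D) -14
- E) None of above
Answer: C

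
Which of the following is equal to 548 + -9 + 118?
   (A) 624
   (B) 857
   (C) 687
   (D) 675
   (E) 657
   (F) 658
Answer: E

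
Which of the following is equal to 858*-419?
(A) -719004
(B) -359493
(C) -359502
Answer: C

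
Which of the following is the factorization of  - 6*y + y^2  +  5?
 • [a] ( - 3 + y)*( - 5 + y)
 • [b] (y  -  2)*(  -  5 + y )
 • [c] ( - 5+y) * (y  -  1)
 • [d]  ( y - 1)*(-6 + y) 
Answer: c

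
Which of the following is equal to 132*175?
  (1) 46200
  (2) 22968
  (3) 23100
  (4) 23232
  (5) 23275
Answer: 3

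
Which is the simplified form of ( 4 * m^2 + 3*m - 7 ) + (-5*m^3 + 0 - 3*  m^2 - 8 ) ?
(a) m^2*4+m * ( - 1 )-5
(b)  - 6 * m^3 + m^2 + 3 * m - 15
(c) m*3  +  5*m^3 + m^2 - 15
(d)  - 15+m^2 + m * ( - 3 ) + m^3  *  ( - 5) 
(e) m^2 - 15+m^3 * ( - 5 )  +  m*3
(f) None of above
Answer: e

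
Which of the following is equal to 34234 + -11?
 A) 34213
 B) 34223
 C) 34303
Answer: B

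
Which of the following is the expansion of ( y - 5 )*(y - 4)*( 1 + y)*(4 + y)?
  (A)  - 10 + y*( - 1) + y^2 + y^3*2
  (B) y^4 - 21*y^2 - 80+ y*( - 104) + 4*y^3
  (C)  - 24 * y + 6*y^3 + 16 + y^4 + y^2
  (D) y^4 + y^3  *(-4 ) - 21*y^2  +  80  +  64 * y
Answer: D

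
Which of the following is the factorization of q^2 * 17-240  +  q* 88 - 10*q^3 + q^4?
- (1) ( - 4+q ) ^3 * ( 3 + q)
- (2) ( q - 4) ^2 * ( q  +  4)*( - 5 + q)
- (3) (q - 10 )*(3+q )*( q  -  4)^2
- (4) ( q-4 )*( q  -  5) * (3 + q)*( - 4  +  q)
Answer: 4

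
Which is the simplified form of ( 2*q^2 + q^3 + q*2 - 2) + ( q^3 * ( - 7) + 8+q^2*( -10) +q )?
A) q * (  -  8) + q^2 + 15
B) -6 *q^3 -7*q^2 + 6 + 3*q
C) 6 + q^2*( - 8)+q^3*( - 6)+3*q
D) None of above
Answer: C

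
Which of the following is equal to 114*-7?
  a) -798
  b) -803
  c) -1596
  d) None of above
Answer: a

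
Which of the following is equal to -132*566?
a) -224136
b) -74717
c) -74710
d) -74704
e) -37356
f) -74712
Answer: f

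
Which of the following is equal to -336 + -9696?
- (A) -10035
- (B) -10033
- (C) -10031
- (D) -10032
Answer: D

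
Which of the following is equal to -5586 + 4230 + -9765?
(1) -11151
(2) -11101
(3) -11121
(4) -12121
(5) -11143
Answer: 3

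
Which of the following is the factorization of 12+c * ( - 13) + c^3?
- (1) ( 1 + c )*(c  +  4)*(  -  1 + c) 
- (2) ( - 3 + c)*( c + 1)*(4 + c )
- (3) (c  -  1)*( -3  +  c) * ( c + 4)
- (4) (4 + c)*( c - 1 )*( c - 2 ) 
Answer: 3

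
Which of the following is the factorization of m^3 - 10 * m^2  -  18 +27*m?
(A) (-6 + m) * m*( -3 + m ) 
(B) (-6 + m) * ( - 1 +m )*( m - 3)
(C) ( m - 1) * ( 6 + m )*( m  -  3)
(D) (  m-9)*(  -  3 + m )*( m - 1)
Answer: B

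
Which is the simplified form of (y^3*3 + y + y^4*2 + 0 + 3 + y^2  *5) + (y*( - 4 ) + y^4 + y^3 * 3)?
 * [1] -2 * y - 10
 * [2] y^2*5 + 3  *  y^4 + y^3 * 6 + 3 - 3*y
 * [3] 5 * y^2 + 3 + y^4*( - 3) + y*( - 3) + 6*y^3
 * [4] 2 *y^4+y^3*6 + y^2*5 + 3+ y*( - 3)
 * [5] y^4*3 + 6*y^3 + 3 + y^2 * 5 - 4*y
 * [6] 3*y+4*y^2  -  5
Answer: 2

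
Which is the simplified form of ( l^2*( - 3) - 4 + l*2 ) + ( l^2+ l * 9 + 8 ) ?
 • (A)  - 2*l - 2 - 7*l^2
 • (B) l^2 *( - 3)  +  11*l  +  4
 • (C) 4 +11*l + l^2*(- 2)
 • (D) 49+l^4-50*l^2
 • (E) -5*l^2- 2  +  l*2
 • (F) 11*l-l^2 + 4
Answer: C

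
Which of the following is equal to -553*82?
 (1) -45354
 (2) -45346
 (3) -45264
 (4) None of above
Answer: 2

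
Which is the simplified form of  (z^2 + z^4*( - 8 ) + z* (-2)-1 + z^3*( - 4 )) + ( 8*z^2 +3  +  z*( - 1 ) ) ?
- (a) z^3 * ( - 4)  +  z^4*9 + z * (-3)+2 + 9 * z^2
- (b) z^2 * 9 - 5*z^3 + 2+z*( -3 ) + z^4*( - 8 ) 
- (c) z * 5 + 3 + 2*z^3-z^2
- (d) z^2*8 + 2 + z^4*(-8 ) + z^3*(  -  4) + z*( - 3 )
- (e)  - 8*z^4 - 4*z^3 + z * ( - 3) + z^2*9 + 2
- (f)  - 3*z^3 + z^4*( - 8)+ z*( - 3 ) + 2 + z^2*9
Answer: e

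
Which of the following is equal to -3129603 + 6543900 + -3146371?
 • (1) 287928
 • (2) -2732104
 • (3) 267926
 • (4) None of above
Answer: 3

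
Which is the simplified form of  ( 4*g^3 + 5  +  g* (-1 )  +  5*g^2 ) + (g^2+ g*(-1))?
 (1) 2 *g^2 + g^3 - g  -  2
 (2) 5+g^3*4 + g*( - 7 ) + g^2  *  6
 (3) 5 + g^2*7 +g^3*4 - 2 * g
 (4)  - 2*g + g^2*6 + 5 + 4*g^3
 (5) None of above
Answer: 4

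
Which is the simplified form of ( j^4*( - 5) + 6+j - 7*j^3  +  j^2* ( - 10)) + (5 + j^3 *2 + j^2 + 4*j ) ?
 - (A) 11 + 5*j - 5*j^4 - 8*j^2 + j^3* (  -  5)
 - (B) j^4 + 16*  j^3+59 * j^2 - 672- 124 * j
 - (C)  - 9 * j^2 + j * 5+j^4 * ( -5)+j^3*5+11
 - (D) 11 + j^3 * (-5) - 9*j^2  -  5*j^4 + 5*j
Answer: D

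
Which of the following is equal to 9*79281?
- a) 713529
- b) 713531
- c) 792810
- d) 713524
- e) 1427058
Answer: a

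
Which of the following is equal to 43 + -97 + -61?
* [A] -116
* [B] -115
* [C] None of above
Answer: B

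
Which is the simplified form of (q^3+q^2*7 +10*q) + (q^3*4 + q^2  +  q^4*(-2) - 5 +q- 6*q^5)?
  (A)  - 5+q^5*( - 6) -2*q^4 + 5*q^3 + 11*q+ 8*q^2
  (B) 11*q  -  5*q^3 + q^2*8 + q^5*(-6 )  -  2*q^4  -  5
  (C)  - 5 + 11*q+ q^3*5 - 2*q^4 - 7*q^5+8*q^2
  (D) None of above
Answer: A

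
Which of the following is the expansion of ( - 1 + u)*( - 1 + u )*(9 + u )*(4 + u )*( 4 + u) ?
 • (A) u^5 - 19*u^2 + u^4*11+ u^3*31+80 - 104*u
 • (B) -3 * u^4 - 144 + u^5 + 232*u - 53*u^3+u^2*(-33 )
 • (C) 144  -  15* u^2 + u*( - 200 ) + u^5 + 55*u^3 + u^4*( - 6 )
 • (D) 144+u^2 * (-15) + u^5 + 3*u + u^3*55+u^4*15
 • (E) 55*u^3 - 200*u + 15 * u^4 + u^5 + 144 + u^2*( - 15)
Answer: E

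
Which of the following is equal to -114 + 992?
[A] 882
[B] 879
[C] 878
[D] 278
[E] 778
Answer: C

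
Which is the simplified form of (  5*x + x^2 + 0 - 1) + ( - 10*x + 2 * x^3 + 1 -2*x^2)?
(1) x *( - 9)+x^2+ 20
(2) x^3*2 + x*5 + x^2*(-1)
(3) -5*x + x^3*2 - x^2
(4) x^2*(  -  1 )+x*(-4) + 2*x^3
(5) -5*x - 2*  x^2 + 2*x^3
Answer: 3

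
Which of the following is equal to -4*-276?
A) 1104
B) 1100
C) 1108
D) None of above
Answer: A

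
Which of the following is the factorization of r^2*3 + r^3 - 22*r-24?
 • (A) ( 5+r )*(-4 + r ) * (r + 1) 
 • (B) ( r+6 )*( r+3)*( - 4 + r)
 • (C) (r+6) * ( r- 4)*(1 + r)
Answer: C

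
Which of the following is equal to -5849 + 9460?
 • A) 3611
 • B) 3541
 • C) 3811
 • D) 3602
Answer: A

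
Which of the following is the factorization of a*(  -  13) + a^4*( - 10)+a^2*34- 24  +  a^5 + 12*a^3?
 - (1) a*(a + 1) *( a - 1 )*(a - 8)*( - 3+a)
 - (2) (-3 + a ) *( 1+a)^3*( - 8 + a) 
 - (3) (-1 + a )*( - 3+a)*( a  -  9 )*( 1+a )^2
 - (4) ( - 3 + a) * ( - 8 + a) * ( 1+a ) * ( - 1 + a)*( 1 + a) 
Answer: 4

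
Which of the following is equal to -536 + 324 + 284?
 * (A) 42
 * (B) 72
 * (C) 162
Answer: B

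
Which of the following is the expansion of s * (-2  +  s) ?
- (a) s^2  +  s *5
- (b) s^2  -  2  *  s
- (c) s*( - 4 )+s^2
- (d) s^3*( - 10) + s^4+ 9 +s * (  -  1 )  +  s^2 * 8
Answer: b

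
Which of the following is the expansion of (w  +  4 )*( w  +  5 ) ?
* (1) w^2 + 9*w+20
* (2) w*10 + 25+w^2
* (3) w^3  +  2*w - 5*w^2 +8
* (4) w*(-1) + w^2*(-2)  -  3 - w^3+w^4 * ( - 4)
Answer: 1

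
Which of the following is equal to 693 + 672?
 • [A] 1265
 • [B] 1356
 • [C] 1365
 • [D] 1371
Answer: C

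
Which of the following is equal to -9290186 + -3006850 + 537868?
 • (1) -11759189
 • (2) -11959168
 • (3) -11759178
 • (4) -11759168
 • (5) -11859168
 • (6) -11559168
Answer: 4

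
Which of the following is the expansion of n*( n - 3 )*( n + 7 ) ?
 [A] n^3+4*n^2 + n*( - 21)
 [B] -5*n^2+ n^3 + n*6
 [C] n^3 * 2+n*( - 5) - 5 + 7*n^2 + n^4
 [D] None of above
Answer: A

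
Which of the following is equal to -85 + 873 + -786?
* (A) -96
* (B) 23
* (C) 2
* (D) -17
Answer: C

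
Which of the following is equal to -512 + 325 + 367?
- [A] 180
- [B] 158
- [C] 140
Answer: A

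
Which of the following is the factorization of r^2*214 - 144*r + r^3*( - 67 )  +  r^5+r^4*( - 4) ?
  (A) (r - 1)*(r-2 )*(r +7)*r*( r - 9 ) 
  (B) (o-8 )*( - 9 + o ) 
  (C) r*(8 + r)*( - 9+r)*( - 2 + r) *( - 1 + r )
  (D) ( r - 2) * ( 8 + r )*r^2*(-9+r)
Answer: C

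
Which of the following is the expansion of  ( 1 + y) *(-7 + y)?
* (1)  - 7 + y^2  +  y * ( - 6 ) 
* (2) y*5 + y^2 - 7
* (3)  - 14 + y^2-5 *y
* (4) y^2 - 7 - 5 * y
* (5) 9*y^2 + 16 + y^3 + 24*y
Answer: 1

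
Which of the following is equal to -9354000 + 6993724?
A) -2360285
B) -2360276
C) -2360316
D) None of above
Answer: B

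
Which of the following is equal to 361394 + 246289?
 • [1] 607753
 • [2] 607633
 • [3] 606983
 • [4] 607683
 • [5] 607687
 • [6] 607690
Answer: 4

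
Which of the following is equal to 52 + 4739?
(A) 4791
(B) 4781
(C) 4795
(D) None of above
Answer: A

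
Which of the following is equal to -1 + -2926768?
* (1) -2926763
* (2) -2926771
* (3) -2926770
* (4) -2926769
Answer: 4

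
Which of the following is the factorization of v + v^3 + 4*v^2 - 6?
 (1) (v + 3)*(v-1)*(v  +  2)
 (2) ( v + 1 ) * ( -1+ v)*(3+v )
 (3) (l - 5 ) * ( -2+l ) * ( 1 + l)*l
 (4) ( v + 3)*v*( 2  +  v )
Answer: 1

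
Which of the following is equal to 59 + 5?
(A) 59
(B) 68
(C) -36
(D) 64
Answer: D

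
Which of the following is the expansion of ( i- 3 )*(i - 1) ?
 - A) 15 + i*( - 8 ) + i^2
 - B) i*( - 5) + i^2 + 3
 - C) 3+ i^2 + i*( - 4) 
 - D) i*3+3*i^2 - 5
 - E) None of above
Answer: C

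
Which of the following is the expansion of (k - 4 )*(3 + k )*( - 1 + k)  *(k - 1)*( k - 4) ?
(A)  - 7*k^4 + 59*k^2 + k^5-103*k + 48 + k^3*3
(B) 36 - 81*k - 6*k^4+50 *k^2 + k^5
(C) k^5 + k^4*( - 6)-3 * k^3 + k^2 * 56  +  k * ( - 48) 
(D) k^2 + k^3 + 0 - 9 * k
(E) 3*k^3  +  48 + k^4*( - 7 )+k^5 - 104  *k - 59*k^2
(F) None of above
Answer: F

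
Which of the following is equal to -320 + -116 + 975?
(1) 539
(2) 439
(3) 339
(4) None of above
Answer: 1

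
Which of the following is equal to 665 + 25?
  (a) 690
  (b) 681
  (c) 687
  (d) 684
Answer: a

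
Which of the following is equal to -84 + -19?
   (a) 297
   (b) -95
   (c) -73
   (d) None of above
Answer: d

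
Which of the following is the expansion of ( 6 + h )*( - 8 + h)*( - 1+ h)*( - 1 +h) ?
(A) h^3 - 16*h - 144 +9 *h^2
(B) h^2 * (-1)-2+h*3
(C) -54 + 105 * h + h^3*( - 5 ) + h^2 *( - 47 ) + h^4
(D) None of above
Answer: D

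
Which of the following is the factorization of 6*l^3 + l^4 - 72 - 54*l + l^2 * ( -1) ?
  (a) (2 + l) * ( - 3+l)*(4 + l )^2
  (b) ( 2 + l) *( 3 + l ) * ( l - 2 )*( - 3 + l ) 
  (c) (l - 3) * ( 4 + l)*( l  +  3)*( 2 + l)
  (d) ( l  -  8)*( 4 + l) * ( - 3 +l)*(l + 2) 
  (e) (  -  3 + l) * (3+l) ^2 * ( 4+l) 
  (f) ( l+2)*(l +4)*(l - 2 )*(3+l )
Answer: c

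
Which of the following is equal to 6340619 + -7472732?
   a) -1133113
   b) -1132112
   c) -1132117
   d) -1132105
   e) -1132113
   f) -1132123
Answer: e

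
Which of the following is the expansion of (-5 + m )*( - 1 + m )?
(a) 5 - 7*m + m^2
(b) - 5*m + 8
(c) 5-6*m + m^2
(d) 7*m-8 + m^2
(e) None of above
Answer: c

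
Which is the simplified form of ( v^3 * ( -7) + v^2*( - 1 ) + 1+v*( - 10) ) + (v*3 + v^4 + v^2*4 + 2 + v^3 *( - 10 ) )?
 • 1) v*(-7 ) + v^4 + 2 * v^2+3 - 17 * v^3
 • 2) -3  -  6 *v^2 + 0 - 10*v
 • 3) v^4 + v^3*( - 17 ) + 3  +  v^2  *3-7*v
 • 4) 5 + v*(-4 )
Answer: 3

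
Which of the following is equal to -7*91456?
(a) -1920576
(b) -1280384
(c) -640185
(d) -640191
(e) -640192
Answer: e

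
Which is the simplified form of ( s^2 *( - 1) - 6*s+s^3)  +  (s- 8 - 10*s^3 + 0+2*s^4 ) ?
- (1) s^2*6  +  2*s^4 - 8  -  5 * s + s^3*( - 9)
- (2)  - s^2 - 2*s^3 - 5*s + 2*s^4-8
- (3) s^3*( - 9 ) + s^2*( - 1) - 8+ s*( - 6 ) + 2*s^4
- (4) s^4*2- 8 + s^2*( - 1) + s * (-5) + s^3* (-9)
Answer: 4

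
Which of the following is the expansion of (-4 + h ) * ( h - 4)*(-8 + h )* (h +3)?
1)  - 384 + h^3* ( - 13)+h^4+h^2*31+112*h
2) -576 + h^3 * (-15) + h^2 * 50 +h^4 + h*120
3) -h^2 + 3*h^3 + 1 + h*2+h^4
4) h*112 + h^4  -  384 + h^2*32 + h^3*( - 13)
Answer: 4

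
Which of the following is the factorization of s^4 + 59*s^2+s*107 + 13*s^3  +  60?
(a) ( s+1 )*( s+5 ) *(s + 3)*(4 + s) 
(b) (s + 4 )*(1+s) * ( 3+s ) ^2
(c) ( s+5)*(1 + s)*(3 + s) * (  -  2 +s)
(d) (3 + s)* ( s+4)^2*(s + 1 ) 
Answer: a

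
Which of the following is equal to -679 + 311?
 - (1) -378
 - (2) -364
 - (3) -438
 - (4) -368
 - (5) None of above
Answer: 4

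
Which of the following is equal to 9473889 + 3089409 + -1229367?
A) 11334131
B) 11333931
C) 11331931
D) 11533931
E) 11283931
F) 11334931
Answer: B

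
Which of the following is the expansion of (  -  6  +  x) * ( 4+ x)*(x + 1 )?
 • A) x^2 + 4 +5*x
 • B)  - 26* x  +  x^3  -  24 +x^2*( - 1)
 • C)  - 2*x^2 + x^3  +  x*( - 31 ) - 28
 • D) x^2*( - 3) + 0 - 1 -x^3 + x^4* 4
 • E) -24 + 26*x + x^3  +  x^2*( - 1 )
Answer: B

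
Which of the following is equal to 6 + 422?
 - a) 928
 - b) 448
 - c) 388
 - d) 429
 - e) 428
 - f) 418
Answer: e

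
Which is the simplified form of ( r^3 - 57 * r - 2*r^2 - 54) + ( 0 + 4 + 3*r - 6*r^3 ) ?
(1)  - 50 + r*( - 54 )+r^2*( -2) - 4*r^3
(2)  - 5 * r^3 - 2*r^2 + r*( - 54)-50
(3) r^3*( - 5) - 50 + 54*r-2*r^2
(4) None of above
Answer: 2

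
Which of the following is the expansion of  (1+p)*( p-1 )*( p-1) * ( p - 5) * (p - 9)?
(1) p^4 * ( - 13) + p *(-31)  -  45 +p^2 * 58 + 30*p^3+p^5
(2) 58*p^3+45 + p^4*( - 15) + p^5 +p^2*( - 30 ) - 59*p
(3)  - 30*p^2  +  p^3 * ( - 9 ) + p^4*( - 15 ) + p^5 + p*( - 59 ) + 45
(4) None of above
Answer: 2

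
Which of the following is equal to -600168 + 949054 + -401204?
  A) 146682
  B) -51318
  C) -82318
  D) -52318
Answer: D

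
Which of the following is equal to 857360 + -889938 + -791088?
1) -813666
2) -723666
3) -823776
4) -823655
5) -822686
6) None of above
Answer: 6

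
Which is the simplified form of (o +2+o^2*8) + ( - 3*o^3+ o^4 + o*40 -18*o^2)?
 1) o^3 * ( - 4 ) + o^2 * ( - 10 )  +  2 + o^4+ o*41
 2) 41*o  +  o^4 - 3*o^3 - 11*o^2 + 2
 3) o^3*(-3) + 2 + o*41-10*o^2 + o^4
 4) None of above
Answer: 3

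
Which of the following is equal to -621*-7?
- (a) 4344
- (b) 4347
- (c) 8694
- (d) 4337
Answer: b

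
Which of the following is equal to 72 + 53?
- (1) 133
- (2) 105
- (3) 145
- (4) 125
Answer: 4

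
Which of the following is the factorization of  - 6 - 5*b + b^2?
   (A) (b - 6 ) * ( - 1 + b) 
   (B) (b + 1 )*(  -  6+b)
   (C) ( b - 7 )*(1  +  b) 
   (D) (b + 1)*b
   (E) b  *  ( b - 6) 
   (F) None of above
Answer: B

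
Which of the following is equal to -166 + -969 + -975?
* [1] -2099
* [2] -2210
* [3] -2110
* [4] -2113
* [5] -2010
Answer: 3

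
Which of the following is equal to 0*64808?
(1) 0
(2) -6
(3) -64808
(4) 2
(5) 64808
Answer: 1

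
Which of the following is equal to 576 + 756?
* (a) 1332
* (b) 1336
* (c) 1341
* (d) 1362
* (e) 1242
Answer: a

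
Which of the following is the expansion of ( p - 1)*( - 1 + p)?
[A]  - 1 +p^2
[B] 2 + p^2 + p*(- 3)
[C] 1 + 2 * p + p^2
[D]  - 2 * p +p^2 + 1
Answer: D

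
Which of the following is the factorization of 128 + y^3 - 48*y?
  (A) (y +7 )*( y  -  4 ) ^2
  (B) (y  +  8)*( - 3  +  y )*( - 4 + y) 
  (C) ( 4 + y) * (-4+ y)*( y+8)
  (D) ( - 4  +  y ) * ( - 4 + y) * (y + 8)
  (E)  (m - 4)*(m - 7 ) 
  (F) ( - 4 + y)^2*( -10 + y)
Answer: D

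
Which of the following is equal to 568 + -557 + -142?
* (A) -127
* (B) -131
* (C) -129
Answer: B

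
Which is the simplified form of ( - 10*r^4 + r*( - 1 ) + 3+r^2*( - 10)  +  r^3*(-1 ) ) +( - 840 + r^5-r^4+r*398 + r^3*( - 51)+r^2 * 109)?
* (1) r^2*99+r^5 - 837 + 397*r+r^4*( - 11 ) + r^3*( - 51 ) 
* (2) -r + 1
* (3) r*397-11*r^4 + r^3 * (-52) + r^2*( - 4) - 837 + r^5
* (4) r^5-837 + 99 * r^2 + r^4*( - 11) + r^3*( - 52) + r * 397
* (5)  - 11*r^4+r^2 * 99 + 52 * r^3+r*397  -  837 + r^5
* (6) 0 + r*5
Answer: 4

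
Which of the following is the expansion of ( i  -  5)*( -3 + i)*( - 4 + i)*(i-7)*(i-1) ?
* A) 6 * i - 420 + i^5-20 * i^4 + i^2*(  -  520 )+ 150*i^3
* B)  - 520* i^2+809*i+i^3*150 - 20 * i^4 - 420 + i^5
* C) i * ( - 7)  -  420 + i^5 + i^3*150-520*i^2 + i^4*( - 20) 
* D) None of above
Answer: B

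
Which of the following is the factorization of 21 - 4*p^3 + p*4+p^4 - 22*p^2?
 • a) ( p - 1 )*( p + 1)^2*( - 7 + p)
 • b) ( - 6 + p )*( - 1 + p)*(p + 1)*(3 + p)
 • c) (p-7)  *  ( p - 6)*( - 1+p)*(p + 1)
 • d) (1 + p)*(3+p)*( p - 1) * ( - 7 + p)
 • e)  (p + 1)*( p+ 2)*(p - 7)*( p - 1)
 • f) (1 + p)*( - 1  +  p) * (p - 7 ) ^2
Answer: d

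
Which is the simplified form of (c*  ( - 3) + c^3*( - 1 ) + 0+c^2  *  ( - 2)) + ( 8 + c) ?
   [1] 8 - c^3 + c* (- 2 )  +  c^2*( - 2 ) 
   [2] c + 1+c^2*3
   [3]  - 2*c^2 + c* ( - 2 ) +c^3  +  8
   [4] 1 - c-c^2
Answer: 1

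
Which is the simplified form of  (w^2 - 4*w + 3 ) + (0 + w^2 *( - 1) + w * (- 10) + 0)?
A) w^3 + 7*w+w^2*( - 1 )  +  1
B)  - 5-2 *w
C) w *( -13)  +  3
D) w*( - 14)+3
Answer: D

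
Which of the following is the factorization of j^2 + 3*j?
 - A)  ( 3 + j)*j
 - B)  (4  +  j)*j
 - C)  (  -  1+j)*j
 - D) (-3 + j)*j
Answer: A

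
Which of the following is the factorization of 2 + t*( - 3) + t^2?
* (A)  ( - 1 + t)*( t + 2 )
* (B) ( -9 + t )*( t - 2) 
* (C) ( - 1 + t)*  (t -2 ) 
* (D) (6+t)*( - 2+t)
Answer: C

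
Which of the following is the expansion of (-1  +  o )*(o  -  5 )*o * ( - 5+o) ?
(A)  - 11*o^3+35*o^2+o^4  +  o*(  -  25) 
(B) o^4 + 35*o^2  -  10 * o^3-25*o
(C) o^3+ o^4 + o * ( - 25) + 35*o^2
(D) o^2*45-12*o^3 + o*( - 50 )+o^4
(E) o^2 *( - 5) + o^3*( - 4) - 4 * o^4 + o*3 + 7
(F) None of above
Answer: A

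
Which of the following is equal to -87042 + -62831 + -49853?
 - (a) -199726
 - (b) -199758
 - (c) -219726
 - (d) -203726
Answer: a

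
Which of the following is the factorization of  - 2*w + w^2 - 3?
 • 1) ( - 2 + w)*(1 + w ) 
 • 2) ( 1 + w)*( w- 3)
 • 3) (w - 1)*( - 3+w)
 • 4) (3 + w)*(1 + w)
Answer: 2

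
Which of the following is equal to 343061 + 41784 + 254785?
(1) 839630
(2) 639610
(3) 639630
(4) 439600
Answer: 3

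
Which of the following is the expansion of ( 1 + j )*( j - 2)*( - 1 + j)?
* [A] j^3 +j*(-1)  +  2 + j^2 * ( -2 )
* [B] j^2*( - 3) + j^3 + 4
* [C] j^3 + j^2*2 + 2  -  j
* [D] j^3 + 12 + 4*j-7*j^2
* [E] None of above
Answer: A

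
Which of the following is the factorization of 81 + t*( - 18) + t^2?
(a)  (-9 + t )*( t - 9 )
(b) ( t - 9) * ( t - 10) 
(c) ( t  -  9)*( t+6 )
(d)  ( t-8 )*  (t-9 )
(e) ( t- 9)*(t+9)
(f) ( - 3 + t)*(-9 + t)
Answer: a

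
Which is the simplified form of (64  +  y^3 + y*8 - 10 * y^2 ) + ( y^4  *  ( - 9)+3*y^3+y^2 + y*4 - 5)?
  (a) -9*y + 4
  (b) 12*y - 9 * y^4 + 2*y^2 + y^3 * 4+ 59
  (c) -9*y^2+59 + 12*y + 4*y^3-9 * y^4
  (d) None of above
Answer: c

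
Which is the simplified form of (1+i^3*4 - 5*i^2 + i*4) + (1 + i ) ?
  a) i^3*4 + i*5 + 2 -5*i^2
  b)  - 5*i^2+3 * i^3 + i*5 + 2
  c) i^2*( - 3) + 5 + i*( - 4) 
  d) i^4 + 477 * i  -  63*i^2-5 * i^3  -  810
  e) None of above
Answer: a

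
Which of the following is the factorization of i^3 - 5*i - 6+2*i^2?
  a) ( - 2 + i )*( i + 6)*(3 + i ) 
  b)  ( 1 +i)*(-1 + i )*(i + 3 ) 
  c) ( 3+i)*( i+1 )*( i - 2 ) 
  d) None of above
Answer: c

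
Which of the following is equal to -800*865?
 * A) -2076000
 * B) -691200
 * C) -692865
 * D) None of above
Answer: D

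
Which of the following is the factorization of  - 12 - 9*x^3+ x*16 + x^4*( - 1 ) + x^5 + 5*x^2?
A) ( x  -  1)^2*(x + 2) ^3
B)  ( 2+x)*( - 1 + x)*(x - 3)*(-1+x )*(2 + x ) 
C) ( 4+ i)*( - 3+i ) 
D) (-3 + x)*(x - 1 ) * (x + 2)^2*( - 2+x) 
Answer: B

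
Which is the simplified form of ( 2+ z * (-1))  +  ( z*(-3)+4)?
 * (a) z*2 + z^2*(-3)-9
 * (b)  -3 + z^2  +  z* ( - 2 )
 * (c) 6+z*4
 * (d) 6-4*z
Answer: d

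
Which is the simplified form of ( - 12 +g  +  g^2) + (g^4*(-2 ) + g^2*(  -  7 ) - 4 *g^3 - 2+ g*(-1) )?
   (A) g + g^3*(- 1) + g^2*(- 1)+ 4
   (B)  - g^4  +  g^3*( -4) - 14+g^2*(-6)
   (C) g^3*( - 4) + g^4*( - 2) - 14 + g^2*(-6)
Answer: C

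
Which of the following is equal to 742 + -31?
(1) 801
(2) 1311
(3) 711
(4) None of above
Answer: 3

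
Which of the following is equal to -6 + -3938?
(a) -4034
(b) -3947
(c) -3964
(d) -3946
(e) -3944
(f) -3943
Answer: e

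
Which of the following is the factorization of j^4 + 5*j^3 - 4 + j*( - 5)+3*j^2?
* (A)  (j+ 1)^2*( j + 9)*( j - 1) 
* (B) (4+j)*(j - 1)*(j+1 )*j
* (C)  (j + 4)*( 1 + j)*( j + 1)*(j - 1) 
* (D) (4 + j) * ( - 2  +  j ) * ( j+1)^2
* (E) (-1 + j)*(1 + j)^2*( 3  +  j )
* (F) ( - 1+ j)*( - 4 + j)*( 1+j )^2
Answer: C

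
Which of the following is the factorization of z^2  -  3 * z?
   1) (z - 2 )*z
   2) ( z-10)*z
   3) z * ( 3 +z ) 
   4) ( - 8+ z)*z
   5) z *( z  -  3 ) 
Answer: 5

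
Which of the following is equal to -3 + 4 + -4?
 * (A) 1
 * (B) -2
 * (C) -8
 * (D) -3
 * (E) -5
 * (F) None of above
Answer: D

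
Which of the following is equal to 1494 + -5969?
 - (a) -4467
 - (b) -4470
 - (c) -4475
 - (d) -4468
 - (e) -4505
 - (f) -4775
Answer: c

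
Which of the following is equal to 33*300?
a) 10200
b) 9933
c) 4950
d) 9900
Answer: d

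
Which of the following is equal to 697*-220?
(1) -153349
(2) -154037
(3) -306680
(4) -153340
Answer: 4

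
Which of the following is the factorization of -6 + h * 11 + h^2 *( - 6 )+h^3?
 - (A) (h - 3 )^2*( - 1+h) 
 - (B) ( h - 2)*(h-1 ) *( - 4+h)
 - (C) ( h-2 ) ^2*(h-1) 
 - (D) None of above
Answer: D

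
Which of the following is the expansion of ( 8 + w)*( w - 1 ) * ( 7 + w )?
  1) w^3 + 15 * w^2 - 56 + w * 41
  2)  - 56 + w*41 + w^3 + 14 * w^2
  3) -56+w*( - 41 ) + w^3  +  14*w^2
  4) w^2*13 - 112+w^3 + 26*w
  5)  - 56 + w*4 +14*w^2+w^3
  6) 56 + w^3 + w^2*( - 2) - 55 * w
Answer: 2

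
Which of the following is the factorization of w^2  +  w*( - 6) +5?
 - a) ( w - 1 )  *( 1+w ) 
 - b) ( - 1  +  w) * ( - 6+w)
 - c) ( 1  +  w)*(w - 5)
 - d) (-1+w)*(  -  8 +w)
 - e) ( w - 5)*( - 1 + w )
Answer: e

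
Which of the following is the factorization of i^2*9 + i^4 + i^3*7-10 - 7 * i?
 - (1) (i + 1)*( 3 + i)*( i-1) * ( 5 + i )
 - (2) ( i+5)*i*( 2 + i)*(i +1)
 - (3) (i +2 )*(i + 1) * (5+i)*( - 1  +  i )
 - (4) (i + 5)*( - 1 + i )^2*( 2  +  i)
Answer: 3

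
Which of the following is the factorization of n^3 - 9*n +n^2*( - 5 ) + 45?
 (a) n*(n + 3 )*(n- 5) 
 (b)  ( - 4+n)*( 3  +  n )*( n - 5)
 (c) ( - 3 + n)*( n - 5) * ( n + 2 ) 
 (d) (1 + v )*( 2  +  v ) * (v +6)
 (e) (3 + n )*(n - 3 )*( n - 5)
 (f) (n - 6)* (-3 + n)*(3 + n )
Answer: e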